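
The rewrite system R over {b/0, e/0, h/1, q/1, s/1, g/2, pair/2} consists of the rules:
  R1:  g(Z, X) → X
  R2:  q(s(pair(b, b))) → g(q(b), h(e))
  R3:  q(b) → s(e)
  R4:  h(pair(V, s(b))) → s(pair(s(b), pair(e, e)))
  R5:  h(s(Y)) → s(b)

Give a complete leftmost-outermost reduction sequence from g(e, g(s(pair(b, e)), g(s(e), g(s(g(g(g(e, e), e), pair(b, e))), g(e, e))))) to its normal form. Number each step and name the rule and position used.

e

1. g(e, g(s(pair(b, e)), g(s(e), g(s(g(g(g(e, e), e), pair(b, e))), g(e, e)))))  →  g(s(pair(b, e)), g(s(e), g(s(g(g(g(e, e), e), pair(b, e))), g(e, e))))   [R1 at ε]
2. g(s(pair(b, e)), g(s(e), g(s(g(g(g(e, e), e), pair(b, e))), g(e, e))))  →  g(s(e), g(s(g(g(g(e, e), e), pair(b, e))), g(e, e)))   [R1 at ε]
3. g(s(e), g(s(g(g(g(e, e), e), pair(b, e))), g(e, e)))  →  g(s(g(g(g(e, e), e), pair(b, e))), g(e, e))   [R1 at ε]
4. g(s(g(g(g(e, e), e), pair(b, e))), g(e, e))  →  g(e, e)   [R1 at ε]
5. g(e, e)  →  e   [R1 at ε]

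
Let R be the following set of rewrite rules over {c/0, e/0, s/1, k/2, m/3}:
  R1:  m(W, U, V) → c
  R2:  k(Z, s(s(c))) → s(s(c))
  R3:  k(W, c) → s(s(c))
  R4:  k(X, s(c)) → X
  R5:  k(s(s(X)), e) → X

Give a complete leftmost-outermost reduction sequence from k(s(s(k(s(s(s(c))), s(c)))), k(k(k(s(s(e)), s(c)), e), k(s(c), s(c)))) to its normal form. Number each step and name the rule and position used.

s(s(s(c)))

1. k(s(s(k(s(s(s(c))), s(c)))), k(k(k(s(s(e)), s(c)), e), k(s(c), s(c))))  →  k(s(s(s(s(s(c))))), k(k(k(s(s(e)), s(c)), e), k(s(c), s(c))))   [R4 at 1.1.1]
2. k(s(s(s(s(s(c))))), k(k(k(s(s(e)), s(c)), e), k(s(c), s(c))))  →  k(s(s(s(s(s(c))))), k(k(s(s(e)), e), k(s(c), s(c))))   [R4 at 2.1.1]
3. k(s(s(s(s(s(c))))), k(k(s(s(e)), e), k(s(c), s(c))))  →  k(s(s(s(s(s(c))))), k(e, k(s(c), s(c))))   [R5 at 2.1]
4. k(s(s(s(s(s(c))))), k(e, k(s(c), s(c))))  →  k(s(s(s(s(s(c))))), k(e, s(c)))   [R4 at 2.2]
5. k(s(s(s(s(s(c))))), k(e, s(c)))  →  k(s(s(s(s(s(c))))), e)   [R4 at 2]
6. k(s(s(s(s(s(c))))), e)  →  s(s(s(c)))   [R5 at ε]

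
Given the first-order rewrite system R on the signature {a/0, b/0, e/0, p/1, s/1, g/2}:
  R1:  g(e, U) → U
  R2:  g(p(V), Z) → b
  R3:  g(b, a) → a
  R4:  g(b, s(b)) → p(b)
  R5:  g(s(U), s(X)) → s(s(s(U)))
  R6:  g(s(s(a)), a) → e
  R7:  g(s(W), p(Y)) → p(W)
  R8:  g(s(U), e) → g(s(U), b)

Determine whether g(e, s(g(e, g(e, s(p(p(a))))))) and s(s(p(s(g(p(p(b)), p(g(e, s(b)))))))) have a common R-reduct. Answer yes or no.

Reduce t₁ = g(e, s(g(e, g(e, s(p(p(a))))))):
1. g(e, s(g(e, g(e, s(p(p(a)))))))  →  s(g(e, g(e, s(p(p(a))))))   [R1 at ε]
2. s(g(e, g(e, s(p(p(a))))))  →  s(g(e, s(p(p(a)))))   [R1 at 1]
3. s(g(e, s(p(p(a)))))  →  s(s(p(p(a))))   [R1 at 1]

Reduce t₂ = s(s(p(s(g(p(p(b)), p(g(e, s(b)))))))):
1. s(s(p(s(g(p(p(b)), p(g(e, s(b))))))))  →  s(s(p(s(b))))   [R2 at 1.1.1.1]

no — NF(t₁) = s(s(p(p(a)))), NF(t₂) = s(s(p(s(b))))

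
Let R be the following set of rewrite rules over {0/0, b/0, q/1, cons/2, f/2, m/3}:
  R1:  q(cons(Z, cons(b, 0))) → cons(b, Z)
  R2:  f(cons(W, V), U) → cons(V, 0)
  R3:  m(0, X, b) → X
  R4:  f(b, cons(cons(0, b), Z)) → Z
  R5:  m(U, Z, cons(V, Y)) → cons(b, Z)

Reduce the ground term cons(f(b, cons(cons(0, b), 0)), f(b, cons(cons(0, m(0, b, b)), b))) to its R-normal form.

1. cons(f(b, cons(cons(0, b), 0)), f(b, cons(cons(0, m(0, b, b)), b)))  →  cons(0, f(b, cons(cons(0, m(0, b, b)), b)))   [R4 at 1]
2. cons(0, f(b, cons(cons(0, m(0, b, b)), b)))  →  cons(0, f(b, cons(cons(0, b), b)))   [R3 at 2.2.1.2]
3. cons(0, f(b, cons(cons(0, b), b)))  →  cons(0, b)   [R4 at 2]

cons(0, b)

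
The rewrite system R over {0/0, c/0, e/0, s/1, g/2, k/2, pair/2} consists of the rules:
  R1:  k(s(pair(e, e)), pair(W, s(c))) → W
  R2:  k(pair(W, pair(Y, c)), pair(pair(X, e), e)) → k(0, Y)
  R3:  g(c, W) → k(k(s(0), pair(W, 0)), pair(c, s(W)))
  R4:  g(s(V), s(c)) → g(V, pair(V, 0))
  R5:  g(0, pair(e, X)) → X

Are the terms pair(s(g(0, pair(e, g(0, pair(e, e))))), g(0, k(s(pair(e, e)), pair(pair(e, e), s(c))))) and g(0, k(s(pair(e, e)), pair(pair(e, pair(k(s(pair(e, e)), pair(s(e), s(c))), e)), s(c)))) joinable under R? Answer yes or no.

Reduce t₁ = pair(s(g(0, pair(e, g(0, pair(e, e))))), g(0, k(s(pair(e, e)), pair(pair(e, e), s(c))))):
1. pair(s(g(0, pair(e, g(0, pair(e, e))))), g(0, k(s(pair(e, e)), pair(pair(e, e), s(c)))))  →  pair(s(g(0, pair(e, e))), g(0, k(s(pair(e, e)), pair(pair(e, e), s(c)))))   [R5 at 1.1]
2. pair(s(g(0, pair(e, e))), g(0, k(s(pair(e, e)), pair(pair(e, e), s(c)))))  →  pair(s(e), g(0, k(s(pair(e, e)), pair(pair(e, e), s(c)))))   [R5 at 1.1]
3. pair(s(e), g(0, k(s(pair(e, e)), pair(pair(e, e), s(c)))))  →  pair(s(e), g(0, pair(e, e)))   [R1 at 2.2]
4. pair(s(e), g(0, pair(e, e)))  →  pair(s(e), e)   [R5 at 2]

Reduce t₂ = g(0, k(s(pair(e, e)), pair(pair(e, pair(k(s(pair(e, e)), pair(s(e), s(c))), e)), s(c)))):
1. g(0, k(s(pair(e, e)), pair(pair(e, pair(k(s(pair(e, e)), pair(s(e), s(c))), e)), s(c))))  →  g(0, pair(e, pair(k(s(pair(e, e)), pair(s(e), s(c))), e)))   [R1 at 2]
2. g(0, pair(e, pair(k(s(pair(e, e)), pair(s(e), s(c))), e)))  →  pair(k(s(pair(e, e)), pair(s(e), s(c))), e)   [R5 at ε]
3. pair(k(s(pair(e, e)), pair(s(e), s(c))), e)  →  pair(s(e), e)   [R1 at 1]

yes — NF(t₁) = pair(s(e), e), NF(t₂) = pair(s(e), e)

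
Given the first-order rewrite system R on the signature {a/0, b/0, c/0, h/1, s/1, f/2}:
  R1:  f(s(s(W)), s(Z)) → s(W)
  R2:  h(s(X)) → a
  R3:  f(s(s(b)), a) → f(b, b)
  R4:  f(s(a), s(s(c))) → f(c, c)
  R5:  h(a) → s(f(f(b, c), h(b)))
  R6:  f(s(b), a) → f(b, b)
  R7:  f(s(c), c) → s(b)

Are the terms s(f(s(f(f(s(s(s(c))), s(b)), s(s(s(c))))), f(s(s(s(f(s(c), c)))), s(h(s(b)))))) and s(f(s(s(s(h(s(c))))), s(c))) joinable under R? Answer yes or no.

Reduce t₁ = s(f(s(f(f(s(s(s(c))), s(b)), s(s(s(c))))), f(s(s(s(f(s(c), c)))), s(h(s(b)))))):
1. s(f(s(f(f(s(s(s(c))), s(b)), s(s(s(c))))), f(s(s(s(f(s(c), c)))), s(h(s(b))))))  →  s(f(s(f(s(s(c)), s(s(s(c))))), f(s(s(s(f(s(c), c)))), s(h(s(b))))))   [R1 at 1.1.1.1]
2. s(f(s(f(s(s(c)), s(s(s(c))))), f(s(s(s(f(s(c), c)))), s(h(s(b))))))  →  s(f(s(s(c)), f(s(s(s(f(s(c), c)))), s(h(s(b))))))   [R1 at 1.1.1]
3. s(f(s(s(c)), f(s(s(s(f(s(c), c)))), s(h(s(b))))))  →  s(f(s(s(c)), s(s(f(s(c), c)))))   [R1 at 1.2]
4. s(f(s(s(c)), s(s(f(s(c), c)))))  →  s(s(c))   [R1 at 1]

Reduce t₂ = s(f(s(s(s(h(s(c))))), s(c))):
1. s(f(s(s(s(h(s(c))))), s(c)))  →  s(s(s(h(s(c)))))   [R1 at 1]
2. s(s(s(h(s(c)))))  →  s(s(s(a)))   [R2 at 1.1.1]

no — NF(t₁) = s(s(c)), NF(t₂) = s(s(s(a)))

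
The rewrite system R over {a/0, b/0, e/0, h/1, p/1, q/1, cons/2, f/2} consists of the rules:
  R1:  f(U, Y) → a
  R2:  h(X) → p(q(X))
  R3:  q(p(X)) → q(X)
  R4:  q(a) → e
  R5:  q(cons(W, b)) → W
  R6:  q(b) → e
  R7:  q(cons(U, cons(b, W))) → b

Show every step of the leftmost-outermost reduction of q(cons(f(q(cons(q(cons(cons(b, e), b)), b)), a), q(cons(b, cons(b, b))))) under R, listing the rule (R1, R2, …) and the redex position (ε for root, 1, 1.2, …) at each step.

a

1. q(cons(f(q(cons(q(cons(cons(b, e), b)), b)), a), q(cons(b, cons(b, b)))))  →  q(cons(a, q(cons(b, cons(b, b)))))   [R1 at 1.1]
2. q(cons(a, q(cons(b, cons(b, b)))))  →  q(cons(a, b))   [R7 at 1.2]
3. q(cons(a, b))  →  a   [R5 at ε]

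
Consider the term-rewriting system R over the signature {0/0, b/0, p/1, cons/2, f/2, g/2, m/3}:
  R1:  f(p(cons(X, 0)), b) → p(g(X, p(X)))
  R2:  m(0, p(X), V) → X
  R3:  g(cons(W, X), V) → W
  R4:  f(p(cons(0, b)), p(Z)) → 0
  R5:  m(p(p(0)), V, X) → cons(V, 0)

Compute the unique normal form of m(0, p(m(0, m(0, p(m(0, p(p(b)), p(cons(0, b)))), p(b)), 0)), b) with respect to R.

b

1. m(0, p(m(0, m(0, p(m(0, p(p(b)), p(cons(0, b)))), p(b)), 0)), b)  →  m(0, m(0, p(m(0, p(p(b)), p(cons(0, b)))), p(b)), 0)   [R2 at ε]
2. m(0, m(0, p(m(0, p(p(b)), p(cons(0, b)))), p(b)), 0)  →  m(0, m(0, p(p(b)), p(cons(0, b))), 0)   [R2 at 2]
3. m(0, m(0, p(p(b)), p(cons(0, b))), 0)  →  m(0, p(b), 0)   [R2 at 2]
4. m(0, p(b), 0)  →  b   [R2 at ε]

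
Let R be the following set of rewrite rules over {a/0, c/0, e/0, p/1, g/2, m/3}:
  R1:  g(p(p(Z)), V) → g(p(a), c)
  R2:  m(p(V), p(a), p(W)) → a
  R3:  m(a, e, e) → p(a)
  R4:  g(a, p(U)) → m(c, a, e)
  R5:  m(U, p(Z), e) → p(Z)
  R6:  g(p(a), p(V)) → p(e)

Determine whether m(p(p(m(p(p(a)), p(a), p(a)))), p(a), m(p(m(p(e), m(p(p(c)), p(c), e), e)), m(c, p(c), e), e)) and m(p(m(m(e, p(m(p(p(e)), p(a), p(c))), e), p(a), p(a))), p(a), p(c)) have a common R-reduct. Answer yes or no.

Reduce t₁ = m(p(p(m(p(p(a)), p(a), p(a)))), p(a), m(p(m(p(e), m(p(p(c)), p(c), e), e)), m(c, p(c), e), e)):
1. m(p(p(m(p(p(a)), p(a), p(a)))), p(a), m(p(m(p(e), m(p(p(c)), p(c), e), e)), m(c, p(c), e), e))  →  m(p(p(a)), p(a), m(p(m(p(e), m(p(p(c)), p(c), e), e)), m(c, p(c), e), e))   [R2 at 1.1.1]
2. m(p(p(a)), p(a), m(p(m(p(e), m(p(p(c)), p(c), e), e)), m(c, p(c), e), e))  →  m(p(p(a)), p(a), m(p(m(p(e), p(c), e)), m(c, p(c), e), e))   [R5 at 3.1.1.2]
3. m(p(p(a)), p(a), m(p(m(p(e), p(c), e)), m(c, p(c), e), e))  →  m(p(p(a)), p(a), m(p(p(c)), m(c, p(c), e), e))   [R5 at 3.1.1]
4. m(p(p(a)), p(a), m(p(p(c)), m(c, p(c), e), e))  →  m(p(p(a)), p(a), m(p(p(c)), p(c), e))   [R5 at 3.2]
5. m(p(p(a)), p(a), m(p(p(c)), p(c), e))  →  m(p(p(a)), p(a), p(c))   [R5 at 3]
6. m(p(p(a)), p(a), p(c))  →  a   [R2 at ε]

Reduce t₂ = m(p(m(m(e, p(m(p(p(e)), p(a), p(c))), e), p(a), p(a))), p(a), p(c)):
1. m(p(m(m(e, p(m(p(p(e)), p(a), p(c))), e), p(a), p(a))), p(a), p(c))  →  a   [R2 at ε]

yes — NF(t₁) = a, NF(t₂) = a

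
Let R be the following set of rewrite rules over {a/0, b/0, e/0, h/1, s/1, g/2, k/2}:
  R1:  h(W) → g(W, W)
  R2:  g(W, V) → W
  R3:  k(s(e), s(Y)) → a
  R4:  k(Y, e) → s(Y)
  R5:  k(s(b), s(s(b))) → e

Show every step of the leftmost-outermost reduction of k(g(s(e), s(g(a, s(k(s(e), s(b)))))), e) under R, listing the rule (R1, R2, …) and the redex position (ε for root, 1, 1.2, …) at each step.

1. k(g(s(e), s(g(a, s(k(s(e), s(b)))))), e)  →  s(g(s(e), s(g(a, s(k(s(e), s(b)))))))   [R4 at ε]
2. s(g(s(e), s(g(a, s(k(s(e), s(b)))))))  →  s(s(e))   [R2 at 1]

s(s(e))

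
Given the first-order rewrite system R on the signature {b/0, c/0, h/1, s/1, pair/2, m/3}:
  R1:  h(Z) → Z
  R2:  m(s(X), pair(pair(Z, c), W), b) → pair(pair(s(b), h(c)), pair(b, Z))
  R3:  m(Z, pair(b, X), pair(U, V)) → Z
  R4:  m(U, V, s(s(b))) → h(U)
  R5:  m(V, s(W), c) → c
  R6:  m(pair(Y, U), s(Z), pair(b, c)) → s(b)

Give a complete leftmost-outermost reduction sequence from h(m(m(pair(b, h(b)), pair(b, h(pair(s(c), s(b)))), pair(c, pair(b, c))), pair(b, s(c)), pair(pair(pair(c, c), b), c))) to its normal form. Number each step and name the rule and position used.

1. h(m(m(pair(b, h(b)), pair(b, h(pair(s(c), s(b)))), pair(c, pair(b, c))), pair(b, s(c)), pair(pair(pair(c, c), b), c)))  →  m(m(pair(b, h(b)), pair(b, h(pair(s(c), s(b)))), pair(c, pair(b, c))), pair(b, s(c)), pair(pair(pair(c, c), b), c))   [R1 at ε]
2. m(m(pair(b, h(b)), pair(b, h(pair(s(c), s(b)))), pair(c, pair(b, c))), pair(b, s(c)), pair(pair(pair(c, c), b), c))  →  m(pair(b, h(b)), pair(b, h(pair(s(c), s(b)))), pair(c, pair(b, c)))   [R3 at ε]
3. m(pair(b, h(b)), pair(b, h(pair(s(c), s(b)))), pair(c, pair(b, c)))  →  pair(b, h(b))   [R3 at ε]
4. pair(b, h(b))  →  pair(b, b)   [R1 at 2]

pair(b, b)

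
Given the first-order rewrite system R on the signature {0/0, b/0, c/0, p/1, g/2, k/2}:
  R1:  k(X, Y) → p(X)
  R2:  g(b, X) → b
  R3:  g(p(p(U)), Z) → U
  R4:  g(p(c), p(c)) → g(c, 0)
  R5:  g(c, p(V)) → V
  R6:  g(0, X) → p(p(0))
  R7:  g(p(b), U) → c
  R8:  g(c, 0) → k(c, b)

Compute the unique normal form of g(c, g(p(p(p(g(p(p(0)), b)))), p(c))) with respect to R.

1. g(c, g(p(p(p(g(p(p(0)), b)))), p(c)))  →  g(c, p(g(p(p(0)), b)))   [R3 at 2]
2. g(c, p(g(p(p(0)), b)))  →  g(p(p(0)), b)   [R5 at ε]
3. g(p(p(0)), b)  →  0   [R3 at ε]

0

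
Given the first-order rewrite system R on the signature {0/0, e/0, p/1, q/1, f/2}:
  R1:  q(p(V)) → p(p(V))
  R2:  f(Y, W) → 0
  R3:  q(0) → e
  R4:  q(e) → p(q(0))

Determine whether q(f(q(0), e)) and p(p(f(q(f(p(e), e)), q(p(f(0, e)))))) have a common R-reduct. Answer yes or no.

Reduce t₁ = q(f(q(0), e)):
1. q(f(q(0), e))  →  q(0)   [R2 at 1]
2. q(0)  →  e   [R3 at ε]

Reduce t₂ = p(p(f(q(f(p(e), e)), q(p(f(0, e)))))):
1. p(p(f(q(f(p(e), e)), q(p(f(0, e))))))  →  p(p(0))   [R2 at 1.1]

no — NF(t₁) = e, NF(t₂) = p(p(0))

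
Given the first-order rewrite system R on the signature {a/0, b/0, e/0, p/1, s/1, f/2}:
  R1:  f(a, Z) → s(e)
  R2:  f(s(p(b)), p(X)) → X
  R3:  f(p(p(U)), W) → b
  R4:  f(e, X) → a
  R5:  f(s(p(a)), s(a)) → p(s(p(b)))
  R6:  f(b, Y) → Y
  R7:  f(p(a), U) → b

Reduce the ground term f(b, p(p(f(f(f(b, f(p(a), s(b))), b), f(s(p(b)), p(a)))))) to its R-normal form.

1. f(b, p(p(f(f(f(b, f(p(a), s(b))), b), f(s(p(b)), p(a))))))  →  p(p(f(f(f(b, f(p(a), s(b))), b), f(s(p(b)), p(a)))))   [R6 at ε]
2. p(p(f(f(f(b, f(p(a), s(b))), b), f(s(p(b)), p(a)))))  →  p(p(f(f(f(p(a), s(b)), b), f(s(p(b)), p(a)))))   [R6 at 1.1.1.1]
3. p(p(f(f(f(p(a), s(b)), b), f(s(p(b)), p(a)))))  →  p(p(f(f(b, b), f(s(p(b)), p(a)))))   [R7 at 1.1.1.1]
4. p(p(f(f(b, b), f(s(p(b)), p(a)))))  →  p(p(f(b, f(s(p(b)), p(a)))))   [R6 at 1.1.1]
5. p(p(f(b, f(s(p(b)), p(a)))))  →  p(p(f(s(p(b)), p(a))))   [R6 at 1.1]
6. p(p(f(s(p(b)), p(a))))  →  p(p(a))   [R2 at 1.1]

p(p(a))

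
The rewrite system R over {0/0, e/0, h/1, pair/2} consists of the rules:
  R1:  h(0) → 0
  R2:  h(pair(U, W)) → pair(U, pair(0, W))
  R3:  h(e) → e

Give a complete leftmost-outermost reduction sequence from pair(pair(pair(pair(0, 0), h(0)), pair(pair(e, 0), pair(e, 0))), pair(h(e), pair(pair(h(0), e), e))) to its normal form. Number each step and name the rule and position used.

1. pair(pair(pair(pair(0, 0), h(0)), pair(pair(e, 0), pair(e, 0))), pair(h(e), pair(pair(h(0), e), e)))  →  pair(pair(pair(pair(0, 0), 0), pair(pair(e, 0), pair(e, 0))), pair(h(e), pair(pair(h(0), e), e)))   [R1 at 1.1.2]
2. pair(pair(pair(pair(0, 0), 0), pair(pair(e, 0), pair(e, 0))), pair(h(e), pair(pair(h(0), e), e)))  →  pair(pair(pair(pair(0, 0), 0), pair(pair(e, 0), pair(e, 0))), pair(e, pair(pair(h(0), e), e)))   [R3 at 2.1]
3. pair(pair(pair(pair(0, 0), 0), pair(pair(e, 0), pair(e, 0))), pair(e, pair(pair(h(0), e), e)))  →  pair(pair(pair(pair(0, 0), 0), pair(pair(e, 0), pair(e, 0))), pair(e, pair(pair(0, e), e)))   [R1 at 2.2.1.1]

pair(pair(pair(pair(0, 0), 0), pair(pair(e, 0), pair(e, 0))), pair(e, pair(pair(0, e), e)))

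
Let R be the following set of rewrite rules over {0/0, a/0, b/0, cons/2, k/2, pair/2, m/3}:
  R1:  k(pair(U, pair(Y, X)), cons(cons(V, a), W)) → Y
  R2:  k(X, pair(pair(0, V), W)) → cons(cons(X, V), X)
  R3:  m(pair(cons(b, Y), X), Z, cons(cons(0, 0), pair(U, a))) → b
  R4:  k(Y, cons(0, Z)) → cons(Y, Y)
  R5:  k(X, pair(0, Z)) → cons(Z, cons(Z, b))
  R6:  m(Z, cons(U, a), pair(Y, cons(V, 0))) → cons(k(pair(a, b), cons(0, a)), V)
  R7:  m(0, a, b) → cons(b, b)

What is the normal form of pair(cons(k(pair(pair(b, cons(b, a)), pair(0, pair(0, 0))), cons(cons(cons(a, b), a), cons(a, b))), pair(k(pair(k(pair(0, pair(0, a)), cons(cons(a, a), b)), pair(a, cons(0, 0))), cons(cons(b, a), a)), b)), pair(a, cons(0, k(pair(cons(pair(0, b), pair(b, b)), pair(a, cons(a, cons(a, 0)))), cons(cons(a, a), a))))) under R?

pair(cons(0, pair(a, b)), pair(a, cons(0, a)))

1. pair(cons(k(pair(pair(b, cons(b, a)), pair(0, pair(0, 0))), cons(cons(cons(a, b), a), cons(a, b))), pair(k(pair(k(pair(0, pair(0, a)), cons(cons(a, a), b)), pair(a, cons(0, 0))), cons(cons(b, a), a)), b)), pair(a, cons(0, k(pair(cons(pair(0, b), pair(b, b)), pair(a, cons(a, cons(a, 0)))), cons(cons(a, a), a)))))  →  pair(cons(0, pair(k(pair(k(pair(0, pair(0, a)), cons(cons(a, a), b)), pair(a, cons(0, 0))), cons(cons(b, a), a)), b)), pair(a, cons(0, k(pair(cons(pair(0, b), pair(b, b)), pair(a, cons(a, cons(a, 0)))), cons(cons(a, a), a)))))   [R1 at 1.1]
2. pair(cons(0, pair(k(pair(k(pair(0, pair(0, a)), cons(cons(a, a), b)), pair(a, cons(0, 0))), cons(cons(b, a), a)), b)), pair(a, cons(0, k(pair(cons(pair(0, b), pair(b, b)), pair(a, cons(a, cons(a, 0)))), cons(cons(a, a), a)))))  →  pair(cons(0, pair(a, b)), pair(a, cons(0, k(pair(cons(pair(0, b), pair(b, b)), pair(a, cons(a, cons(a, 0)))), cons(cons(a, a), a)))))   [R1 at 1.2.1]
3. pair(cons(0, pair(a, b)), pair(a, cons(0, k(pair(cons(pair(0, b), pair(b, b)), pair(a, cons(a, cons(a, 0)))), cons(cons(a, a), a)))))  →  pair(cons(0, pair(a, b)), pair(a, cons(0, a)))   [R1 at 2.2.2]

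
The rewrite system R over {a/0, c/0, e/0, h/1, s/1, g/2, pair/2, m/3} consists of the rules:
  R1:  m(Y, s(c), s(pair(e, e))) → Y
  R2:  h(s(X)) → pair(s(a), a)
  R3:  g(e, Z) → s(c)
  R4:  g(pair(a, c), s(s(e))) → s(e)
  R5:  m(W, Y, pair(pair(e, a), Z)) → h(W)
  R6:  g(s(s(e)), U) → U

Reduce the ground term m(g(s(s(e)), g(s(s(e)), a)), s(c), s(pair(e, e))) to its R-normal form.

a

1. m(g(s(s(e)), g(s(s(e)), a)), s(c), s(pair(e, e)))  →  g(s(s(e)), g(s(s(e)), a))   [R1 at ε]
2. g(s(s(e)), g(s(s(e)), a))  →  g(s(s(e)), a)   [R6 at ε]
3. g(s(s(e)), a)  →  a   [R6 at ε]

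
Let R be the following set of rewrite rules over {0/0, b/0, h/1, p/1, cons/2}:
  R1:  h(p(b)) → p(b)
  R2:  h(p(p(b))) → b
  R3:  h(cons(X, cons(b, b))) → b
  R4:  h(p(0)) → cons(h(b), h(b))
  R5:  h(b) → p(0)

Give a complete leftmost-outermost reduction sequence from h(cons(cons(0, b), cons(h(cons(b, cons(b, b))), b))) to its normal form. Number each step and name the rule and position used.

b

1. h(cons(cons(0, b), cons(h(cons(b, cons(b, b))), b)))  →  h(cons(cons(0, b), cons(b, b)))   [R3 at 1.2.1]
2. h(cons(cons(0, b), cons(b, b)))  →  b   [R3 at ε]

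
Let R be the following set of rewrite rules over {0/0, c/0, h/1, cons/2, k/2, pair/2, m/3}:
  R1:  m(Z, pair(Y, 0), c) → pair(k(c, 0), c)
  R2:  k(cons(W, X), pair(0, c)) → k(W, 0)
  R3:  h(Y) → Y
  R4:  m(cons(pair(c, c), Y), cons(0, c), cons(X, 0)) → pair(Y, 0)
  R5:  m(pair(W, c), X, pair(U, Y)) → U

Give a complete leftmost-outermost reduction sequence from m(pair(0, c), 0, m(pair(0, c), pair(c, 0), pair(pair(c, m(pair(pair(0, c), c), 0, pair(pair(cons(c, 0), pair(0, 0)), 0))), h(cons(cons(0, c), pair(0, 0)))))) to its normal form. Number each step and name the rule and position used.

c

1. m(pair(0, c), 0, m(pair(0, c), pair(c, 0), pair(pair(c, m(pair(pair(0, c), c), 0, pair(pair(cons(c, 0), pair(0, 0)), 0))), h(cons(cons(0, c), pair(0, 0))))))  →  m(pair(0, c), 0, pair(c, m(pair(pair(0, c), c), 0, pair(pair(cons(c, 0), pair(0, 0)), 0))))   [R5 at 3]
2. m(pair(0, c), 0, pair(c, m(pair(pair(0, c), c), 0, pair(pair(cons(c, 0), pair(0, 0)), 0))))  →  c   [R5 at ε]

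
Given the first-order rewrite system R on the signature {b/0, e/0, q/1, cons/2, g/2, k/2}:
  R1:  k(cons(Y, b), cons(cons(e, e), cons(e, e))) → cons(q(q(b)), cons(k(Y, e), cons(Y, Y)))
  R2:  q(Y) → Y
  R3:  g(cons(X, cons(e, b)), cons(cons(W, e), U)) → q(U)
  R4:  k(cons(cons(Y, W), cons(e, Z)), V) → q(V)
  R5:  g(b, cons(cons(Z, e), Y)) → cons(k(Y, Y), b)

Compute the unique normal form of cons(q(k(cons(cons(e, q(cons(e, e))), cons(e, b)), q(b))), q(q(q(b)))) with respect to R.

cons(b, b)

1. cons(q(k(cons(cons(e, q(cons(e, e))), cons(e, b)), q(b))), q(q(q(b))))  →  cons(k(cons(cons(e, q(cons(e, e))), cons(e, b)), q(b)), q(q(q(b))))   [R2 at 1]
2. cons(k(cons(cons(e, q(cons(e, e))), cons(e, b)), q(b)), q(q(q(b))))  →  cons(q(q(b)), q(q(q(b))))   [R4 at 1]
3. cons(q(q(b)), q(q(q(b))))  →  cons(q(b), q(q(q(b))))   [R2 at 1]
4. cons(q(b), q(q(q(b))))  →  cons(b, q(q(q(b))))   [R2 at 1]
5. cons(b, q(q(q(b))))  →  cons(b, q(q(b)))   [R2 at 2]
6. cons(b, q(q(b)))  →  cons(b, q(b))   [R2 at 2]
7. cons(b, q(b))  →  cons(b, b)   [R2 at 2]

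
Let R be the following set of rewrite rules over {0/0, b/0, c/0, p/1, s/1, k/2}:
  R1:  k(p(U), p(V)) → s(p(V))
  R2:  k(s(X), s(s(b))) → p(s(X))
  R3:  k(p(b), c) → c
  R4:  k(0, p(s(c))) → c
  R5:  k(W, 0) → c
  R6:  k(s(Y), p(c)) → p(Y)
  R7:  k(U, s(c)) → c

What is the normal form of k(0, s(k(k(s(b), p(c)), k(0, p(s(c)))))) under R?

1. k(0, s(k(k(s(b), p(c)), k(0, p(s(c))))))  →  k(0, s(k(p(b), k(0, p(s(c))))))   [R6 at 2.1.1]
2. k(0, s(k(p(b), k(0, p(s(c))))))  →  k(0, s(k(p(b), c)))   [R4 at 2.1.2]
3. k(0, s(k(p(b), c)))  →  k(0, s(c))   [R3 at 2.1]
4. k(0, s(c))  →  c   [R7 at ε]

c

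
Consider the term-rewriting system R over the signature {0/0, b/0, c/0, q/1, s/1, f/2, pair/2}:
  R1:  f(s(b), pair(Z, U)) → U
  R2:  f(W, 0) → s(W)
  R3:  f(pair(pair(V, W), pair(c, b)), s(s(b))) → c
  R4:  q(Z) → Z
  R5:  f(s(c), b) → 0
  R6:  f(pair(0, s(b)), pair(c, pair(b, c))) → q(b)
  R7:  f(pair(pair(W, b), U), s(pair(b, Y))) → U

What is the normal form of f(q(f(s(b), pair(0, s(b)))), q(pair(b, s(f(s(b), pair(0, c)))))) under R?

s(c)

1. f(q(f(s(b), pair(0, s(b)))), q(pair(b, s(f(s(b), pair(0, c))))))  →  f(f(s(b), pair(0, s(b))), q(pair(b, s(f(s(b), pair(0, c))))))   [R4 at 1]
2. f(f(s(b), pair(0, s(b))), q(pair(b, s(f(s(b), pair(0, c))))))  →  f(s(b), q(pair(b, s(f(s(b), pair(0, c))))))   [R1 at 1]
3. f(s(b), q(pair(b, s(f(s(b), pair(0, c))))))  →  f(s(b), pair(b, s(f(s(b), pair(0, c)))))   [R4 at 2]
4. f(s(b), pair(b, s(f(s(b), pair(0, c)))))  →  s(f(s(b), pair(0, c)))   [R1 at ε]
5. s(f(s(b), pair(0, c)))  →  s(c)   [R1 at 1]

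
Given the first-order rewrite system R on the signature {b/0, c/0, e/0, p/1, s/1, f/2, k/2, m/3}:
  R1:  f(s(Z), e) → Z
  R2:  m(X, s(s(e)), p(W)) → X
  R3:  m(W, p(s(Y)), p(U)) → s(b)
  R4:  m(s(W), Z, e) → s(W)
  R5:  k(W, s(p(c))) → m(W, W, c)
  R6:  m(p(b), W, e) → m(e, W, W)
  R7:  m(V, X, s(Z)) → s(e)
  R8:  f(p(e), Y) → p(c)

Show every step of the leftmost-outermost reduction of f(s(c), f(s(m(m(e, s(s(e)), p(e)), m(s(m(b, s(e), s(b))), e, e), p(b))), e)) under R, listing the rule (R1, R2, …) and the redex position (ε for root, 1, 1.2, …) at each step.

1. f(s(c), f(s(m(m(e, s(s(e)), p(e)), m(s(m(b, s(e), s(b))), e, e), p(b))), e))  →  f(s(c), m(m(e, s(s(e)), p(e)), m(s(m(b, s(e), s(b))), e, e), p(b)))   [R1 at 2]
2. f(s(c), m(m(e, s(s(e)), p(e)), m(s(m(b, s(e), s(b))), e, e), p(b)))  →  f(s(c), m(e, m(s(m(b, s(e), s(b))), e, e), p(b)))   [R2 at 2.1]
3. f(s(c), m(e, m(s(m(b, s(e), s(b))), e, e), p(b)))  →  f(s(c), m(e, s(m(b, s(e), s(b))), p(b)))   [R4 at 2.2]
4. f(s(c), m(e, s(m(b, s(e), s(b))), p(b)))  →  f(s(c), m(e, s(s(e)), p(b)))   [R7 at 2.2.1]
5. f(s(c), m(e, s(s(e)), p(b)))  →  f(s(c), e)   [R2 at 2]
6. f(s(c), e)  →  c   [R1 at ε]

c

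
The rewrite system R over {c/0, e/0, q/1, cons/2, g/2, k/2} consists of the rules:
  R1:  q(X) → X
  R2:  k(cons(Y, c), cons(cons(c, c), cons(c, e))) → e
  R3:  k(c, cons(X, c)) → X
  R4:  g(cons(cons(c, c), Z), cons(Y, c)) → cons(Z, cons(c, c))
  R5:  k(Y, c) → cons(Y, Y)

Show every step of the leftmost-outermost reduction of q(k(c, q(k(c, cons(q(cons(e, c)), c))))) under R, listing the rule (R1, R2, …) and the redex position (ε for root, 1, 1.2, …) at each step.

e

1. q(k(c, q(k(c, cons(q(cons(e, c)), c)))))  →  k(c, q(k(c, cons(q(cons(e, c)), c))))   [R1 at ε]
2. k(c, q(k(c, cons(q(cons(e, c)), c))))  →  k(c, k(c, cons(q(cons(e, c)), c)))   [R1 at 2]
3. k(c, k(c, cons(q(cons(e, c)), c)))  →  k(c, q(cons(e, c)))   [R3 at 2]
4. k(c, q(cons(e, c)))  →  k(c, cons(e, c))   [R1 at 2]
5. k(c, cons(e, c))  →  e   [R3 at ε]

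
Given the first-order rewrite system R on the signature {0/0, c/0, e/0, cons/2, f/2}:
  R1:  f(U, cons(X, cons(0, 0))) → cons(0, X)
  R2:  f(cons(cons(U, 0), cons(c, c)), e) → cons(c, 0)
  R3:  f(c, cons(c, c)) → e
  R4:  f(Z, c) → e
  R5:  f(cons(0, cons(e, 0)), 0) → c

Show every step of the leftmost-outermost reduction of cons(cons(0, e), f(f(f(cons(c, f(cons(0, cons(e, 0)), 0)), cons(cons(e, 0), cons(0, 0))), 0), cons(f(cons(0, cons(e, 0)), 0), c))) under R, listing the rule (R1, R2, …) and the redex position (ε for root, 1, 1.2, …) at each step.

cons(cons(0, e), e)

1. cons(cons(0, e), f(f(f(cons(c, f(cons(0, cons(e, 0)), 0)), cons(cons(e, 0), cons(0, 0))), 0), cons(f(cons(0, cons(e, 0)), 0), c)))  →  cons(cons(0, e), f(f(cons(0, cons(e, 0)), 0), cons(f(cons(0, cons(e, 0)), 0), c)))   [R1 at 2.1.1]
2. cons(cons(0, e), f(f(cons(0, cons(e, 0)), 0), cons(f(cons(0, cons(e, 0)), 0), c)))  →  cons(cons(0, e), f(c, cons(f(cons(0, cons(e, 0)), 0), c)))   [R5 at 2.1]
3. cons(cons(0, e), f(c, cons(f(cons(0, cons(e, 0)), 0), c)))  →  cons(cons(0, e), f(c, cons(c, c)))   [R5 at 2.2.1]
4. cons(cons(0, e), f(c, cons(c, c)))  →  cons(cons(0, e), e)   [R3 at 2]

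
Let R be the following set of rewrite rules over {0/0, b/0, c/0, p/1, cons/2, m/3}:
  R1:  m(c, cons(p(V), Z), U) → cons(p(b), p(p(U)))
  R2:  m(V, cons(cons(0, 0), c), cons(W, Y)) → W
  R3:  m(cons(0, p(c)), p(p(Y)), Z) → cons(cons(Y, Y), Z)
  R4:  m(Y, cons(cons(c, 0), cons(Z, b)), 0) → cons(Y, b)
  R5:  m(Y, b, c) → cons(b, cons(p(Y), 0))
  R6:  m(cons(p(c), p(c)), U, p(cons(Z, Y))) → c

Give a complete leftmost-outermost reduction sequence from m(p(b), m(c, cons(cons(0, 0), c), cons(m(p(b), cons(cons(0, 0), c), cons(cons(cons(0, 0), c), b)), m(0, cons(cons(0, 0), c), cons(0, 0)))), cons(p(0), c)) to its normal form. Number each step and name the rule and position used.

1. m(p(b), m(c, cons(cons(0, 0), c), cons(m(p(b), cons(cons(0, 0), c), cons(cons(cons(0, 0), c), b)), m(0, cons(cons(0, 0), c), cons(0, 0)))), cons(p(0), c))  →  m(p(b), m(p(b), cons(cons(0, 0), c), cons(cons(cons(0, 0), c), b)), cons(p(0), c))   [R2 at 2]
2. m(p(b), m(p(b), cons(cons(0, 0), c), cons(cons(cons(0, 0), c), b)), cons(p(0), c))  →  m(p(b), cons(cons(0, 0), c), cons(p(0), c))   [R2 at 2]
3. m(p(b), cons(cons(0, 0), c), cons(p(0), c))  →  p(0)   [R2 at ε]

p(0)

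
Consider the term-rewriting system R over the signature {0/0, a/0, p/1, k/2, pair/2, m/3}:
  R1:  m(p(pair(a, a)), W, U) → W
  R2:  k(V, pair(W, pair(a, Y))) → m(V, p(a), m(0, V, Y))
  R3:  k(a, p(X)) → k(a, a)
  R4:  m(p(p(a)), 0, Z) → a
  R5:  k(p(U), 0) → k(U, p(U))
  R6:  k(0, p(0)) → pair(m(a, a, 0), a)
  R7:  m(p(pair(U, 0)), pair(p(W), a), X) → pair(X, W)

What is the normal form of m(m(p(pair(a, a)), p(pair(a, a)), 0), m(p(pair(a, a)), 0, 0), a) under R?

0

1. m(m(p(pair(a, a)), p(pair(a, a)), 0), m(p(pair(a, a)), 0, 0), a)  →  m(p(pair(a, a)), m(p(pair(a, a)), 0, 0), a)   [R1 at 1]
2. m(p(pair(a, a)), m(p(pair(a, a)), 0, 0), a)  →  m(p(pair(a, a)), 0, 0)   [R1 at ε]
3. m(p(pair(a, a)), 0, 0)  →  0   [R1 at ε]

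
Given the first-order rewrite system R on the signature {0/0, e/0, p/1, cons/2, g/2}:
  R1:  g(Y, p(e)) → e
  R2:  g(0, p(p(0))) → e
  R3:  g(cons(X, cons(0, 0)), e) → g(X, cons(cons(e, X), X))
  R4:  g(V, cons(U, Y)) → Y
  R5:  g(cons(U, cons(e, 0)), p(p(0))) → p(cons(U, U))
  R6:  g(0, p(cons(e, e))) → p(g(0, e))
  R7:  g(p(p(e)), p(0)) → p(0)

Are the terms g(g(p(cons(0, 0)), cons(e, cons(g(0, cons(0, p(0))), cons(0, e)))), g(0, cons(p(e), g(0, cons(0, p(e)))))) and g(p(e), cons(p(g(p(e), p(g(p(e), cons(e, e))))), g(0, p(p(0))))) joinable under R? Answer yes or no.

Reduce t₁ = g(g(p(cons(0, 0)), cons(e, cons(g(0, cons(0, p(0))), cons(0, e)))), g(0, cons(p(e), g(0, cons(0, p(e)))))):
1. g(g(p(cons(0, 0)), cons(e, cons(g(0, cons(0, p(0))), cons(0, e)))), g(0, cons(p(e), g(0, cons(0, p(e))))))  →  g(cons(g(0, cons(0, p(0))), cons(0, e)), g(0, cons(p(e), g(0, cons(0, p(e))))))   [R4 at 1]
2. g(cons(g(0, cons(0, p(0))), cons(0, e)), g(0, cons(p(e), g(0, cons(0, p(e))))))  →  g(cons(p(0), cons(0, e)), g(0, cons(p(e), g(0, cons(0, p(e))))))   [R4 at 1.1]
3. g(cons(p(0), cons(0, e)), g(0, cons(p(e), g(0, cons(0, p(e))))))  →  g(cons(p(0), cons(0, e)), g(0, cons(0, p(e))))   [R4 at 2]
4. g(cons(p(0), cons(0, e)), g(0, cons(0, p(e))))  →  g(cons(p(0), cons(0, e)), p(e))   [R4 at 2]
5. g(cons(p(0), cons(0, e)), p(e))  →  e   [R1 at ε]

Reduce t₂ = g(p(e), cons(p(g(p(e), p(g(p(e), cons(e, e))))), g(0, p(p(0))))):
1. g(p(e), cons(p(g(p(e), p(g(p(e), cons(e, e))))), g(0, p(p(0)))))  →  g(0, p(p(0)))   [R4 at ε]
2. g(0, p(p(0)))  →  e   [R2 at ε]

yes — NF(t₁) = e, NF(t₂) = e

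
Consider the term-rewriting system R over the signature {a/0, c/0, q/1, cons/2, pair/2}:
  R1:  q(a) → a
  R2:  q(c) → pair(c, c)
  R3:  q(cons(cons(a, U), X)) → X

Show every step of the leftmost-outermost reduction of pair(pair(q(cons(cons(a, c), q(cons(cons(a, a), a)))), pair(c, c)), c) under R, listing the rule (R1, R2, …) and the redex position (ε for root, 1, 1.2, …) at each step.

1. pair(pair(q(cons(cons(a, c), q(cons(cons(a, a), a)))), pair(c, c)), c)  →  pair(pair(q(cons(cons(a, a), a)), pair(c, c)), c)   [R3 at 1.1]
2. pair(pair(q(cons(cons(a, a), a)), pair(c, c)), c)  →  pair(pair(a, pair(c, c)), c)   [R3 at 1.1]

pair(pair(a, pair(c, c)), c)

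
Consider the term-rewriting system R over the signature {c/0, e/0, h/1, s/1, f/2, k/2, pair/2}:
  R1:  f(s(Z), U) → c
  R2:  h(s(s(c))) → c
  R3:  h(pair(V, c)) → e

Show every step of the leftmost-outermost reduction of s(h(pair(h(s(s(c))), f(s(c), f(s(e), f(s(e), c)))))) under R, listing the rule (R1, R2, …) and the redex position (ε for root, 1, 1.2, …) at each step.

1. s(h(pair(h(s(s(c))), f(s(c), f(s(e), f(s(e), c))))))  →  s(h(pair(c, f(s(c), f(s(e), f(s(e), c))))))   [R2 at 1.1.1]
2. s(h(pair(c, f(s(c), f(s(e), f(s(e), c))))))  →  s(h(pair(c, c)))   [R1 at 1.1.2]
3. s(h(pair(c, c)))  →  s(e)   [R3 at 1]

s(e)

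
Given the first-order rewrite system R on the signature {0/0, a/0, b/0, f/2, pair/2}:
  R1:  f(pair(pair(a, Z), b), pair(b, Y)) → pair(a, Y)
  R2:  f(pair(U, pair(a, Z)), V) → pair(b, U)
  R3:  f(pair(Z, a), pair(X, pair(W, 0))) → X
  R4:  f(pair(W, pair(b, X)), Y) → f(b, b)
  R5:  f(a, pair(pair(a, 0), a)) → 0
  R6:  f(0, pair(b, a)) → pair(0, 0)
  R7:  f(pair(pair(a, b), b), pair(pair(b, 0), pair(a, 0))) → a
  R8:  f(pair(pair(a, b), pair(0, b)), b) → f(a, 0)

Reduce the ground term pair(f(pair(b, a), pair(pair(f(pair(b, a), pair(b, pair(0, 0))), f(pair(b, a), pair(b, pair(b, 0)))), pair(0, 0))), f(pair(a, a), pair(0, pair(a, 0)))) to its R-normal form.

pair(pair(b, b), 0)

1. pair(f(pair(b, a), pair(pair(f(pair(b, a), pair(b, pair(0, 0))), f(pair(b, a), pair(b, pair(b, 0)))), pair(0, 0))), f(pair(a, a), pair(0, pair(a, 0))))  →  pair(pair(f(pair(b, a), pair(b, pair(0, 0))), f(pair(b, a), pair(b, pair(b, 0)))), f(pair(a, a), pair(0, pair(a, 0))))   [R3 at 1]
2. pair(pair(f(pair(b, a), pair(b, pair(0, 0))), f(pair(b, a), pair(b, pair(b, 0)))), f(pair(a, a), pair(0, pair(a, 0))))  →  pair(pair(b, f(pair(b, a), pair(b, pair(b, 0)))), f(pair(a, a), pair(0, pair(a, 0))))   [R3 at 1.1]
3. pair(pair(b, f(pair(b, a), pair(b, pair(b, 0)))), f(pair(a, a), pair(0, pair(a, 0))))  →  pair(pair(b, b), f(pair(a, a), pair(0, pair(a, 0))))   [R3 at 1.2]
4. pair(pair(b, b), f(pair(a, a), pair(0, pair(a, 0))))  →  pair(pair(b, b), 0)   [R3 at 2]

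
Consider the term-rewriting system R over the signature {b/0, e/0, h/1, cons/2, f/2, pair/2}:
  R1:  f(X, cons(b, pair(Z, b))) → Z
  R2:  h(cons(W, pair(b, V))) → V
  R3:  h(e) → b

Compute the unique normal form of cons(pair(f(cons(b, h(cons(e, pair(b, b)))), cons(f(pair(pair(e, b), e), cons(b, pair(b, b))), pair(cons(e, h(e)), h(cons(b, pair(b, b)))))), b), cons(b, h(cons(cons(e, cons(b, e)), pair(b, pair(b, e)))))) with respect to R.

cons(pair(cons(e, b), b), cons(b, pair(b, e)))

1. cons(pair(f(cons(b, h(cons(e, pair(b, b)))), cons(f(pair(pair(e, b), e), cons(b, pair(b, b))), pair(cons(e, h(e)), h(cons(b, pair(b, b)))))), b), cons(b, h(cons(cons(e, cons(b, e)), pair(b, pair(b, e))))))  →  cons(pair(f(cons(b, b), cons(f(pair(pair(e, b), e), cons(b, pair(b, b))), pair(cons(e, h(e)), h(cons(b, pair(b, b)))))), b), cons(b, h(cons(cons(e, cons(b, e)), pair(b, pair(b, e))))))   [R2 at 1.1.1.2]
2. cons(pair(f(cons(b, b), cons(f(pair(pair(e, b), e), cons(b, pair(b, b))), pair(cons(e, h(e)), h(cons(b, pair(b, b)))))), b), cons(b, h(cons(cons(e, cons(b, e)), pair(b, pair(b, e))))))  →  cons(pair(f(cons(b, b), cons(b, pair(cons(e, h(e)), h(cons(b, pair(b, b)))))), b), cons(b, h(cons(cons(e, cons(b, e)), pair(b, pair(b, e))))))   [R1 at 1.1.2.1]
3. cons(pair(f(cons(b, b), cons(b, pair(cons(e, h(e)), h(cons(b, pair(b, b)))))), b), cons(b, h(cons(cons(e, cons(b, e)), pair(b, pair(b, e))))))  →  cons(pair(f(cons(b, b), cons(b, pair(cons(e, b), h(cons(b, pair(b, b)))))), b), cons(b, h(cons(cons(e, cons(b, e)), pair(b, pair(b, e))))))   [R3 at 1.1.2.2.1.2]
4. cons(pair(f(cons(b, b), cons(b, pair(cons(e, b), h(cons(b, pair(b, b)))))), b), cons(b, h(cons(cons(e, cons(b, e)), pair(b, pair(b, e))))))  →  cons(pair(f(cons(b, b), cons(b, pair(cons(e, b), b))), b), cons(b, h(cons(cons(e, cons(b, e)), pair(b, pair(b, e))))))   [R2 at 1.1.2.2.2]
5. cons(pair(f(cons(b, b), cons(b, pair(cons(e, b), b))), b), cons(b, h(cons(cons(e, cons(b, e)), pair(b, pair(b, e))))))  →  cons(pair(cons(e, b), b), cons(b, h(cons(cons(e, cons(b, e)), pair(b, pair(b, e))))))   [R1 at 1.1]
6. cons(pair(cons(e, b), b), cons(b, h(cons(cons(e, cons(b, e)), pair(b, pair(b, e))))))  →  cons(pair(cons(e, b), b), cons(b, pair(b, e)))   [R2 at 2.2]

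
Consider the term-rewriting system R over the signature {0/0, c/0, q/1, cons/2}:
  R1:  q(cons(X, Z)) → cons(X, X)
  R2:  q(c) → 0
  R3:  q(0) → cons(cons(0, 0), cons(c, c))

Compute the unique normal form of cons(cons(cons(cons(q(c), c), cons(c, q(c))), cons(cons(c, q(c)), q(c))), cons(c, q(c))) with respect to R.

cons(cons(cons(cons(0, c), cons(c, 0)), cons(cons(c, 0), 0)), cons(c, 0))

1. cons(cons(cons(cons(q(c), c), cons(c, q(c))), cons(cons(c, q(c)), q(c))), cons(c, q(c)))  →  cons(cons(cons(cons(0, c), cons(c, q(c))), cons(cons(c, q(c)), q(c))), cons(c, q(c)))   [R2 at 1.1.1.1]
2. cons(cons(cons(cons(0, c), cons(c, q(c))), cons(cons(c, q(c)), q(c))), cons(c, q(c)))  →  cons(cons(cons(cons(0, c), cons(c, 0)), cons(cons(c, q(c)), q(c))), cons(c, q(c)))   [R2 at 1.1.2.2]
3. cons(cons(cons(cons(0, c), cons(c, 0)), cons(cons(c, q(c)), q(c))), cons(c, q(c)))  →  cons(cons(cons(cons(0, c), cons(c, 0)), cons(cons(c, 0), q(c))), cons(c, q(c)))   [R2 at 1.2.1.2]
4. cons(cons(cons(cons(0, c), cons(c, 0)), cons(cons(c, 0), q(c))), cons(c, q(c)))  →  cons(cons(cons(cons(0, c), cons(c, 0)), cons(cons(c, 0), 0)), cons(c, q(c)))   [R2 at 1.2.2]
5. cons(cons(cons(cons(0, c), cons(c, 0)), cons(cons(c, 0), 0)), cons(c, q(c)))  →  cons(cons(cons(cons(0, c), cons(c, 0)), cons(cons(c, 0), 0)), cons(c, 0))   [R2 at 2.2]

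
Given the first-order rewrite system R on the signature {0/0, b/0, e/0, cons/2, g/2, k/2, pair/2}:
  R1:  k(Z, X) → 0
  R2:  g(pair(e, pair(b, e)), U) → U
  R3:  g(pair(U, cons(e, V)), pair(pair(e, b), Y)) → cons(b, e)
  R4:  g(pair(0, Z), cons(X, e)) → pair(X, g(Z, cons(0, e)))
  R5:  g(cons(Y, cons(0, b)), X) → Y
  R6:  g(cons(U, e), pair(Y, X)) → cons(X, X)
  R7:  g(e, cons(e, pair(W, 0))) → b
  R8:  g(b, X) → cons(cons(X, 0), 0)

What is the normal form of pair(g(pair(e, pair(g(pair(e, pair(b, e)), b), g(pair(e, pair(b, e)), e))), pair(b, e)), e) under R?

pair(pair(b, e), e)

1. pair(g(pair(e, pair(g(pair(e, pair(b, e)), b), g(pair(e, pair(b, e)), e))), pair(b, e)), e)  →  pair(g(pair(e, pair(b, g(pair(e, pair(b, e)), e))), pair(b, e)), e)   [R2 at 1.1.2.1]
2. pair(g(pair(e, pair(b, g(pair(e, pair(b, e)), e))), pair(b, e)), e)  →  pair(g(pair(e, pair(b, e)), pair(b, e)), e)   [R2 at 1.1.2.2]
3. pair(g(pair(e, pair(b, e)), pair(b, e)), e)  →  pair(pair(b, e), e)   [R2 at 1]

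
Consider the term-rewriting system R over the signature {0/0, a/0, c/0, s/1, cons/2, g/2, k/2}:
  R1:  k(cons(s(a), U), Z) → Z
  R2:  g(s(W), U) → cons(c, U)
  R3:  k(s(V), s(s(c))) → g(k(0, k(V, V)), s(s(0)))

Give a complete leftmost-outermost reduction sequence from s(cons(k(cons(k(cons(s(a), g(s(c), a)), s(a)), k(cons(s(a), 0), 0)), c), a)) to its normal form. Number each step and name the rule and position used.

s(cons(c, a))

1. s(cons(k(cons(k(cons(s(a), g(s(c), a)), s(a)), k(cons(s(a), 0), 0)), c), a))  →  s(cons(k(cons(s(a), k(cons(s(a), 0), 0)), c), a))   [R1 at 1.1.1.1]
2. s(cons(k(cons(s(a), k(cons(s(a), 0), 0)), c), a))  →  s(cons(c, a))   [R1 at 1.1]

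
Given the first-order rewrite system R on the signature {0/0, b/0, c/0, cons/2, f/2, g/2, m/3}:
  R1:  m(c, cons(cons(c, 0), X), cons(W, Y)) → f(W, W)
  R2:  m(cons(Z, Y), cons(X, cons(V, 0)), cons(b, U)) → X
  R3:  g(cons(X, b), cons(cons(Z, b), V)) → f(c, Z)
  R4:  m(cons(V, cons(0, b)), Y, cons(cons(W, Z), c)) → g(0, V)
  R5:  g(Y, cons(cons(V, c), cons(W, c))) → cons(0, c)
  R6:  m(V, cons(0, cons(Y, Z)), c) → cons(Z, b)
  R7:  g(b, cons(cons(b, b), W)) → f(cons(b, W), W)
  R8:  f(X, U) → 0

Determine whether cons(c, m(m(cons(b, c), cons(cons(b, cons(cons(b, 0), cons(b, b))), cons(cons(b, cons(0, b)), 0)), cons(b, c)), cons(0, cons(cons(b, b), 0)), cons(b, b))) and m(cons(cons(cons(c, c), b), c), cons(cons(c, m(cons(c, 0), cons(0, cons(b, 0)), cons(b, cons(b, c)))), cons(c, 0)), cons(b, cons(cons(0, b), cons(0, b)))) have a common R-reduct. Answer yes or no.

Reduce t₁ = cons(c, m(m(cons(b, c), cons(cons(b, cons(cons(b, 0), cons(b, b))), cons(cons(b, cons(0, b)), 0)), cons(b, c)), cons(0, cons(cons(b, b), 0)), cons(b, b))):
1. cons(c, m(m(cons(b, c), cons(cons(b, cons(cons(b, 0), cons(b, b))), cons(cons(b, cons(0, b)), 0)), cons(b, c)), cons(0, cons(cons(b, b), 0)), cons(b, b)))  →  cons(c, m(cons(b, cons(cons(b, 0), cons(b, b))), cons(0, cons(cons(b, b), 0)), cons(b, b)))   [R2 at 2.1]
2. cons(c, m(cons(b, cons(cons(b, 0), cons(b, b))), cons(0, cons(cons(b, b), 0)), cons(b, b)))  →  cons(c, 0)   [R2 at 2]

Reduce t₂ = m(cons(cons(cons(c, c), b), c), cons(cons(c, m(cons(c, 0), cons(0, cons(b, 0)), cons(b, cons(b, c)))), cons(c, 0)), cons(b, cons(cons(0, b), cons(0, b)))):
1. m(cons(cons(cons(c, c), b), c), cons(cons(c, m(cons(c, 0), cons(0, cons(b, 0)), cons(b, cons(b, c)))), cons(c, 0)), cons(b, cons(cons(0, b), cons(0, b))))  →  cons(c, m(cons(c, 0), cons(0, cons(b, 0)), cons(b, cons(b, c))))   [R2 at ε]
2. cons(c, m(cons(c, 0), cons(0, cons(b, 0)), cons(b, cons(b, c))))  →  cons(c, 0)   [R2 at 2]

yes — NF(t₁) = cons(c, 0), NF(t₂) = cons(c, 0)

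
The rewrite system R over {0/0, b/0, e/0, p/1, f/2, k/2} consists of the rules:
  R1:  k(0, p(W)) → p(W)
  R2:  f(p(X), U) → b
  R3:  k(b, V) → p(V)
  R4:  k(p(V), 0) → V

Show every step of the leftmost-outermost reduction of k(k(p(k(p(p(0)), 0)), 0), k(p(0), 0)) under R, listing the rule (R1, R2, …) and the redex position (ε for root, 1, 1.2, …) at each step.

1. k(k(p(k(p(p(0)), 0)), 0), k(p(0), 0))  →  k(k(p(p(0)), 0), k(p(0), 0))   [R4 at 1]
2. k(k(p(p(0)), 0), k(p(0), 0))  →  k(p(0), k(p(0), 0))   [R4 at 1]
3. k(p(0), k(p(0), 0))  →  k(p(0), 0)   [R4 at 2]
4. k(p(0), 0)  →  0   [R4 at ε]

0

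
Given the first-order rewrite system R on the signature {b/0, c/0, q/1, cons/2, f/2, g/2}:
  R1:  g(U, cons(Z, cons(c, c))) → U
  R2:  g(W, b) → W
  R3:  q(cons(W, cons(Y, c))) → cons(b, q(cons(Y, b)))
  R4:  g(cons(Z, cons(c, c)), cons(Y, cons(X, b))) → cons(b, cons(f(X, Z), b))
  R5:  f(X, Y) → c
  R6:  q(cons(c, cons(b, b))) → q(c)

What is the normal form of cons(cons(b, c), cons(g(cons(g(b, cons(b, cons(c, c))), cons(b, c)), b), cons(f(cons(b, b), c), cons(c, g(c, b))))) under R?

1. cons(cons(b, c), cons(g(cons(g(b, cons(b, cons(c, c))), cons(b, c)), b), cons(f(cons(b, b), c), cons(c, g(c, b)))))  →  cons(cons(b, c), cons(cons(g(b, cons(b, cons(c, c))), cons(b, c)), cons(f(cons(b, b), c), cons(c, g(c, b)))))   [R2 at 2.1]
2. cons(cons(b, c), cons(cons(g(b, cons(b, cons(c, c))), cons(b, c)), cons(f(cons(b, b), c), cons(c, g(c, b)))))  →  cons(cons(b, c), cons(cons(b, cons(b, c)), cons(f(cons(b, b), c), cons(c, g(c, b)))))   [R1 at 2.1.1]
3. cons(cons(b, c), cons(cons(b, cons(b, c)), cons(f(cons(b, b), c), cons(c, g(c, b)))))  →  cons(cons(b, c), cons(cons(b, cons(b, c)), cons(c, cons(c, g(c, b)))))   [R5 at 2.2.1]
4. cons(cons(b, c), cons(cons(b, cons(b, c)), cons(c, cons(c, g(c, b)))))  →  cons(cons(b, c), cons(cons(b, cons(b, c)), cons(c, cons(c, c))))   [R2 at 2.2.2.2]

cons(cons(b, c), cons(cons(b, cons(b, c)), cons(c, cons(c, c))))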